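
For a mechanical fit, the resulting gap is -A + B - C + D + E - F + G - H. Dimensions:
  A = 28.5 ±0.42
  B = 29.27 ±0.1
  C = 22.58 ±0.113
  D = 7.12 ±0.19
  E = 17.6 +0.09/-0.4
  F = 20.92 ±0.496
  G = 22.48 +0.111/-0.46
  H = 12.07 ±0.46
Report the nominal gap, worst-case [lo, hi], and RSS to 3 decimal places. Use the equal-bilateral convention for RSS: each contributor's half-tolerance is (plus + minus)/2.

Stack each dimension's contribution:
  -A: nom -28.500 → Σnom=-28.500; wc +0.420/-0.420 → slack +0.420/-0.420; half-tol=0.420, Σhalf²=0.176400
  +B: nom +29.270 → Σnom=0.770; wc +0.100/-0.100 → slack +0.520/-0.520; half-tol=0.100, Σhalf²=0.186400
  -C: nom -22.580 → Σnom=-21.810; wc +0.113/-0.113 → slack +0.633/-0.633; half-tol=0.113, Σhalf²=0.199169
  +D: nom +7.120 → Σnom=-14.690; wc +0.190/-0.190 → slack +0.823/-0.823; half-tol=0.190, Σhalf²=0.235269
  +E: nom +17.600 → Σnom=2.910; wc +0.090/-0.400 → slack +0.913/-1.223; half-tol=0.245, Σhalf²=0.295294
  -F: nom -20.920 → Σnom=-18.010; wc +0.496/-0.496 → slack +1.409/-1.719; half-tol=0.496, Σhalf²=0.541310
  +G: nom +22.480 → Σnom=4.470; wc +0.111/-0.460 → slack +1.520/-2.179; half-tol=0.286, Σhalf²=0.622820
  -H: nom -12.070 → Σnom=-7.600; wc +0.460/-0.460 → slack +1.980/-2.639; half-tol=0.460, Σhalf²=0.834420
Nominal = -7.600. Worst-case = [-7.600 - 2.639, -7.600 + 1.980] = [-10.239, -5.620]. RSS = √0.834420 = 0.913.

nominal=-7.600 wc=[-10.239,-5.620] rss=0.913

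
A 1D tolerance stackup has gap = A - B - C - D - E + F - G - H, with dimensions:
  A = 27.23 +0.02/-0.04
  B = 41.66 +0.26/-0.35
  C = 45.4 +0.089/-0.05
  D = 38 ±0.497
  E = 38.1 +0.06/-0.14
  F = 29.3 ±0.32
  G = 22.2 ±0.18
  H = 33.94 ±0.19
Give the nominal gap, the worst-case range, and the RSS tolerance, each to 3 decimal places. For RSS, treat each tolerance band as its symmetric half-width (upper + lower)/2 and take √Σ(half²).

nominal=-162.770 wc=[-164.406,-161.023] rss=0.726

Stack each dimension's contribution:
  +A: nom +27.230 → Σnom=27.230; wc +0.020/-0.040 → slack +0.020/-0.040; half-tol=0.030, Σhalf²=0.000900
  -B: nom -41.660 → Σnom=-14.430; wc +0.350/-0.260 → slack +0.370/-0.300; half-tol=0.305, Σhalf²=0.093925
  -C: nom -45.400 → Σnom=-59.830; wc +0.050/-0.089 → slack +0.420/-0.389; half-tol=0.070, Σhalf²=0.098755
  -D: nom -38.000 → Σnom=-97.830; wc +0.497/-0.497 → slack +0.917/-0.886; half-tol=0.497, Σhalf²=0.345764
  -E: nom -38.100 → Σnom=-135.930; wc +0.140/-0.060 → slack +1.057/-0.946; half-tol=0.100, Σhalf²=0.355764
  +F: nom +29.300 → Σnom=-106.630; wc +0.320/-0.320 → slack +1.377/-1.266; half-tol=0.320, Σhalf²=0.458164
  -G: nom -22.200 → Σnom=-128.830; wc +0.180/-0.180 → slack +1.557/-1.446; half-tol=0.180, Σhalf²=0.490564
  -H: nom -33.940 → Σnom=-162.770; wc +0.190/-0.190 → slack +1.747/-1.636; half-tol=0.190, Σhalf²=0.526664
Nominal = -162.770. Worst-case = [-162.770 - 1.636, -162.770 + 1.747] = [-164.406, -161.023]. RSS = √0.526664 = 0.726.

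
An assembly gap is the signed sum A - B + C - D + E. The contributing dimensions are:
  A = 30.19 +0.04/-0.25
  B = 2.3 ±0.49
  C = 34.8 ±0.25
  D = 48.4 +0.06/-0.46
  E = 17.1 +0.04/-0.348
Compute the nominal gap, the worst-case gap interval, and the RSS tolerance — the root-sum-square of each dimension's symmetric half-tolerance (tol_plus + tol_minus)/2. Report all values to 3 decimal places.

Stack each dimension's contribution:
  +A: nom +30.190 → Σnom=30.190; wc +0.040/-0.250 → slack +0.040/-0.250; half-tol=0.145, Σhalf²=0.021025
  -B: nom -2.300 → Σnom=27.890; wc +0.490/-0.490 → slack +0.530/-0.740; half-tol=0.490, Σhalf²=0.261125
  +C: nom +34.800 → Σnom=62.690; wc +0.250/-0.250 → slack +0.780/-0.990; half-tol=0.250, Σhalf²=0.323625
  -D: nom -48.400 → Σnom=14.290; wc +0.460/-0.060 → slack +1.240/-1.050; half-tol=0.260, Σhalf²=0.391225
  +E: nom +17.100 → Σnom=31.390; wc +0.040/-0.348 → slack +1.280/-1.398; half-tol=0.194, Σhalf²=0.428861
Nominal = 31.390. Worst-case = [31.390 - 1.398, 31.390 + 1.280] = [29.992, 32.670]. RSS = √0.428861 = 0.655.

nominal=31.390 wc=[29.992,32.670] rss=0.655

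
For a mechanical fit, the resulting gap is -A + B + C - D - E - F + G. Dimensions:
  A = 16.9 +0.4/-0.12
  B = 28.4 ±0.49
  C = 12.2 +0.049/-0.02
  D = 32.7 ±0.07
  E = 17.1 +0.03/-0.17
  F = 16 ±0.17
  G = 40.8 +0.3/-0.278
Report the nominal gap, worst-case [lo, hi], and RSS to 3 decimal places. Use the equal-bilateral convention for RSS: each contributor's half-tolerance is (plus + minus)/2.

Stack each dimension's contribution:
  -A: nom -16.900 → Σnom=-16.900; wc +0.120/-0.400 → slack +0.120/-0.400; half-tol=0.260, Σhalf²=0.067600
  +B: nom +28.400 → Σnom=11.500; wc +0.490/-0.490 → slack +0.610/-0.890; half-tol=0.490, Σhalf²=0.307700
  +C: nom +12.200 → Σnom=23.700; wc +0.049/-0.020 → slack +0.659/-0.910; half-tol=0.035, Σhalf²=0.308890
  -D: nom -32.700 → Σnom=-9.000; wc +0.070/-0.070 → slack +0.729/-0.980; half-tol=0.070, Σhalf²=0.313790
  -E: nom -17.100 → Σnom=-26.100; wc +0.170/-0.030 → slack +0.899/-1.010; half-tol=0.100, Σhalf²=0.323790
  -F: nom -16.000 → Σnom=-42.100; wc +0.170/-0.170 → slack +1.069/-1.180; half-tol=0.170, Σhalf²=0.352690
  +G: nom +40.800 → Σnom=-1.300; wc +0.300/-0.278 → slack +1.369/-1.458; half-tol=0.289, Σhalf²=0.436211
Nominal = -1.300. Worst-case = [-1.300 - 1.458, -1.300 + 1.369] = [-2.758, 0.069]. RSS = √0.436211 = 0.660.

nominal=-1.300 wc=[-2.758,0.069] rss=0.660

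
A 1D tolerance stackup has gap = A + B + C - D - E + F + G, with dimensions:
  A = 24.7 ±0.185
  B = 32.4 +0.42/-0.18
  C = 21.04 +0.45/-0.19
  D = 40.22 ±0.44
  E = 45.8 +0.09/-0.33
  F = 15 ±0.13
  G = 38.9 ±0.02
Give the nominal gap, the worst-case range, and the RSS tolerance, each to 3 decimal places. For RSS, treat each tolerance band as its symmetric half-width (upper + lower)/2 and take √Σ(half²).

nominal=46.020 wc=[44.785,47.995] rss=0.694

Stack each dimension's contribution:
  +A: nom +24.700 → Σnom=24.700; wc +0.185/-0.185 → slack +0.185/-0.185; half-tol=0.185, Σhalf²=0.034225
  +B: nom +32.400 → Σnom=57.100; wc +0.420/-0.180 → slack +0.605/-0.365; half-tol=0.300, Σhalf²=0.124225
  +C: nom +21.040 → Σnom=78.140; wc +0.450/-0.190 → slack +1.055/-0.555; half-tol=0.320, Σhalf²=0.226625
  -D: nom -40.220 → Σnom=37.920; wc +0.440/-0.440 → slack +1.495/-0.995; half-tol=0.440, Σhalf²=0.420225
  -E: nom -45.800 → Σnom=-7.880; wc +0.330/-0.090 → slack +1.825/-1.085; half-tol=0.210, Σhalf²=0.464325
  +F: nom +15.000 → Σnom=7.120; wc +0.130/-0.130 → slack +1.955/-1.215; half-tol=0.130, Σhalf²=0.481225
  +G: nom +38.900 → Σnom=46.020; wc +0.020/-0.020 → slack +1.975/-1.235; half-tol=0.020, Σhalf²=0.481625
Nominal = 46.020. Worst-case = [46.020 - 1.235, 46.020 + 1.975] = [44.785, 47.995]. RSS = √0.481625 = 0.694.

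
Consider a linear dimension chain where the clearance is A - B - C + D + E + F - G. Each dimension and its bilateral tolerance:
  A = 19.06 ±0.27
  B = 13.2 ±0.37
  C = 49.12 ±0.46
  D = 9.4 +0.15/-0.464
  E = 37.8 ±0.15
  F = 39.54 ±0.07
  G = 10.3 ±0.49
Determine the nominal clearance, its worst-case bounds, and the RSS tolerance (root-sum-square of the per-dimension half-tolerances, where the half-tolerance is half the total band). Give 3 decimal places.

nominal=33.180 wc=[30.906,35.140] rss=0.885

Stack each dimension's contribution:
  +A: nom +19.060 → Σnom=19.060; wc +0.270/-0.270 → slack +0.270/-0.270; half-tol=0.270, Σhalf²=0.072900
  -B: nom -13.200 → Σnom=5.860; wc +0.370/-0.370 → slack +0.640/-0.640; half-tol=0.370, Σhalf²=0.209800
  -C: nom -49.120 → Σnom=-43.260; wc +0.460/-0.460 → slack +1.100/-1.100; half-tol=0.460, Σhalf²=0.421400
  +D: nom +9.400 → Σnom=-33.860; wc +0.150/-0.464 → slack +1.250/-1.564; half-tol=0.307, Σhalf²=0.515649
  +E: nom +37.800 → Σnom=3.940; wc +0.150/-0.150 → slack +1.400/-1.714; half-tol=0.150, Σhalf²=0.538149
  +F: nom +39.540 → Σnom=43.480; wc +0.070/-0.070 → slack +1.470/-1.784; half-tol=0.070, Σhalf²=0.543049
  -G: nom -10.300 → Σnom=33.180; wc +0.490/-0.490 → slack +1.960/-2.274; half-tol=0.490, Σhalf²=0.783149
Nominal = 33.180. Worst-case = [33.180 - 2.274, 33.180 + 1.960] = [30.906, 35.140]. RSS = √0.783149 = 0.885.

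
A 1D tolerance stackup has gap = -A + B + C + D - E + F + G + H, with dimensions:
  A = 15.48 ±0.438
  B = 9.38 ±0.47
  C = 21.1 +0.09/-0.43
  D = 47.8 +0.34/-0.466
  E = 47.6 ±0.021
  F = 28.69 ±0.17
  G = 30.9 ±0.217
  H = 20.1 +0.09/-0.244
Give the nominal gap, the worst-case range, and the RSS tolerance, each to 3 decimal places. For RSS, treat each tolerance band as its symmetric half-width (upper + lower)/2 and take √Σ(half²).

nominal=94.890 wc=[92.434,96.726] rss=0.864

Stack each dimension's contribution:
  -A: nom -15.480 → Σnom=-15.480; wc +0.438/-0.438 → slack +0.438/-0.438; half-tol=0.438, Σhalf²=0.191844
  +B: nom +9.380 → Σnom=-6.100; wc +0.470/-0.470 → slack +0.908/-0.908; half-tol=0.470, Σhalf²=0.412744
  +C: nom +21.100 → Σnom=15.000; wc +0.090/-0.430 → slack +0.998/-1.338; half-tol=0.260, Σhalf²=0.480344
  +D: nom +47.800 → Σnom=62.800; wc +0.340/-0.466 → slack +1.338/-1.804; half-tol=0.403, Σhalf²=0.642753
  -E: nom -47.600 → Σnom=15.200; wc +0.021/-0.021 → slack +1.359/-1.825; half-tol=0.021, Σhalf²=0.643194
  +F: nom +28.690 → Σnom=43.890; wc +0.170/-0.170 → slack +1.529/-1.995; half-tol=0.170, Σhalf²=0.672094
  +G: nom +30.900 → Σnom=74.790; wc +0.217/-0.217 → slack +1.746/-2.212; half-tol=0.217, Σhalf²=0.719183
  +H: nom +20.100 → Σnom=94.890; wc +0.090/-0.244 → slack +1.836/-2.456; half-tol=0.167, Σhalf²=0.747072
Nominal = 94.890. Worst-case = [94.890 - 2.456, 94.890 + 1.836] = [92.434, 96.726]. RSS = √0.747072 = 0.864.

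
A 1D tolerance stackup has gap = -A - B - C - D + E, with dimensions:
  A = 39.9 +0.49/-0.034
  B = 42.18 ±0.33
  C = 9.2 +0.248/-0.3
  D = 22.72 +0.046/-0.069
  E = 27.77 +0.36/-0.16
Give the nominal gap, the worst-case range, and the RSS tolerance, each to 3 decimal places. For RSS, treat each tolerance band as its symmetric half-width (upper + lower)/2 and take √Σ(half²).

nominal=-86.230 wc=[-87.504,-85.137] rss=0.569

Stack each dimension's contribution:
  -A: nom -39.900 → Σnom=-39.900; wc +0.034/-0.490 → slack +0.034/-0.490; half-tol=0.262, Σhalf²=0.068644
  -B: nom -42.180 → Σnom=-82.080; wc +0.330/-0.330 → slack +0.364/-0.820; half-tol=0.330, Σhalf²=0.177544
  -C: nom -9.200 → Σnom=-91.280; wc +0.300/-0.248 → slack +0.664/-1.068; half-tol=0.274, Σhalf²=0.252620
  -D: nom -22.720 → Σnom=-114.000; wc +0.069/-0.046 → slack +0.733/-1.114; half-tol=0.058, Σhalf²=0.255926
  +E: nom +27.770 → Σnom=-86.230; wc +0.360/-0.160 → slack +1.093/-1.274; half-tol=0.260, Σhalf²=0.323526
Nominal = -86.230. Worst-case = [-86.230 - 1.274, -86.230 + 1.093] = [-87.504, -85.137]. RSS = √0.323526 = 0.569.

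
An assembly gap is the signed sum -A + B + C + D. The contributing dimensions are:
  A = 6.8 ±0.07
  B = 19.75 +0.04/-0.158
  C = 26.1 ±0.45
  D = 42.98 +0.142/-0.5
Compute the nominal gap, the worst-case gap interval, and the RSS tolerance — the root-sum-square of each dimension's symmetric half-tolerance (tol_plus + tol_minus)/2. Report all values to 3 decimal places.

Stack each dimension's contribution:
  -A: nom -6.800 → Σnom=-6.800; wc +0.070/-0.070 → slack +0.070/-0.070; half-tol=0.070, Σhalf²=0.004900
  +B: nom +19.750 → Σnom=12.950; wc +0.040/-0.158 → slack +0.110/-0.228; half-tol=0.099, Σhalf²=0.014701
  +C: nom +26.100 → Σnom=39.050; wc +0.450/-0.450 → slack +0.560/-0.678; half-tol=0.450, Σhalf²=0.217201
  +D: nom +42.980 → Σnom=82.030; wc +0.142/-0.500 → slack +0.702/-1.178; half-tol=0.321, Σhalf²=0.320242
Nominal = 82.030. Worst-case = [82.030 - 1.178, 82.030 + 0.702] = [80.852, 82.732]. RSS = √0.320242 = 0.566.

nominal=82.030 wc=[80.852,82.732] rss=0.566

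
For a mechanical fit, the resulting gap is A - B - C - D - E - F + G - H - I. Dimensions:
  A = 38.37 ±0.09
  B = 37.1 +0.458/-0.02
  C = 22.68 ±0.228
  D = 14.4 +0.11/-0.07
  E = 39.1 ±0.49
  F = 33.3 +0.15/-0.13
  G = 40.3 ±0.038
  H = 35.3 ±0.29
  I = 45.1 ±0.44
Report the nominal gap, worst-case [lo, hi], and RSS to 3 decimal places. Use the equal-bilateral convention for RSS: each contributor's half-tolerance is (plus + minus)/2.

nominal=-148.310 wc=[-150.604,-146.514] rss=0.815

Stack each dimension's contribution:
  +A: nom +38.370 → Σnom=38.370; wc +0.090/-0.090 → slack +0.090/-0.090; half-tol=0.090, Σhalf²=0.008100
  -B: nom -37.100 → Σnom=1.270; wc +0.020/-0.458 → slack +0.110/-0.548; half-tol=0.239, Σhalf²=0.065221
  -C: nom -22.680 → Σnom=-21.410; wc +0.228/-0.228 → slack +0.338/-0.776; half-tol=0.228, Σhalf²=0.117205
  -D: nom -14.400 → Σnom=-35.810; wc +0.070/-0.110 → slack +0.408/-0.886; half-tol=0.090, Σhalf²=0.125305
  -E: nom -39.100 → Σnom=-74.910; wc +0.490/-0.490 → slack +0.898/-1.376; half-tol=0.490, Σhalf²=0.365405
  -F: nom -33.300 → Σnom=-108.210; wc +0.130/-0.150 → slack +1.028/-1.526; half-tol=0.140, Σhalf²=0.385005
  +G: nom +40.300 → Σnom=-67.910; wc +0.038/-0.038 → slack +1.066/-1.564; half-tol=0.038, Σhalf²=0.386449
  -H: nom -35.300 → Σnom=-103.210; wc +0.290/-0.290 → slack +1.356/-1.854; half-tol=0.290, Σhalf²=0.470549
  -I: nom -45.100 → Σnom=-148.310; wc +0.440/-0.440 → slack +1.796/-2.294; half-tol=0.440, Σhalf²=0.664149
Nominal = -148.310. Worst-case = [-148.310 - 2.294, -148.310 + 1.796] = [-150.604, -146.514]. RSS = √0.664149 = 0.815.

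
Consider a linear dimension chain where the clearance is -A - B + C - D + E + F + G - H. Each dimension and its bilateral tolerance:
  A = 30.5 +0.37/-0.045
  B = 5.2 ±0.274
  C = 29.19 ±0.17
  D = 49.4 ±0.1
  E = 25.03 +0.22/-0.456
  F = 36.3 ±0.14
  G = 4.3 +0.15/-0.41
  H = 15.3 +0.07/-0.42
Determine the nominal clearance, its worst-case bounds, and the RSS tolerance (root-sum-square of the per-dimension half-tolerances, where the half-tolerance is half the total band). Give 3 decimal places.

Stack each dimension's contribution:
  -A: nom -30.500 → Σnom=-30.500; wc +0.045/-0.370 → slack +0.045/-0.370; half-tol=0.207, Σhalf²=0.043056
  -B: nom -5.200 → Σnom=-35.700; wc +0.274/-0.274 → slack +0.319/-0.644; half-tol=0.274, Σhalf²=0.118132
  +C: nom +29.190 → Σnom=-6.510; wc +0.170/-0.170 → slack +0.489/-0.814; half-tol=0.170, Σhalf²=0.147032
  -D: nom -49.400 → Σnom=-55.910; wc +0.100/-0.100 → slack +0.589/-0.914; half-tol=0.100, Σhalf²=0.157032
  +E: nom +25.030 → Σnom=-30.880; wc +0.220/-0.456 → slack +0.809/-1.370; half-tol=0.338, Σhalf²=0.271276
  +F: nom +36.300 → Σnom=5.420; wc +0.140/-0.140 → slack +0.949/-1.510; half-tol=0.140, Σhalf²=0.290876
  +G: nom +4.300 → Σnom=9.720; wc +0.150/-0.410 → slack +1.099/-1.920; half-tol=0.280, Σhalf²=0.369276
  -H: nom -15.300 → Σnom=-5.580; wc +0.420/-0.070 → slack +1.519/-1.990; half-tol=0.245, Σhalf²=0.429301
Nominal = -5.580. Worst-case = [-5.580 - 1.990, -5.580 + 1.519] = [-7.570, -4.061]. RSS = √0.429301 = 0.655.

nominal=-5.580 wc=[-7.570,-4.061] rss=0.655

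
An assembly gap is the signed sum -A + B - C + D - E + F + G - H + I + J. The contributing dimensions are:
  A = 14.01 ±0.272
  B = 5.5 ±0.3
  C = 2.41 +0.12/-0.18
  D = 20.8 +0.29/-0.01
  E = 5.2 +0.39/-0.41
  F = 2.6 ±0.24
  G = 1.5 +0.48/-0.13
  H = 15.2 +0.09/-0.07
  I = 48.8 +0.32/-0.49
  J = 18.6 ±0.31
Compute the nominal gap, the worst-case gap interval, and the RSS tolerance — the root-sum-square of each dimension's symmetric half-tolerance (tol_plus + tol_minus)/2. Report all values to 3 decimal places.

Stack each dimension's contribution:
  -A: nom -14.010 → Σnom=-14.010; wc +0.272/-0.272 → slack +0.272/-0.272; half-tol=0.272, Σhalf²=0.073984
  +B: nom +5.500 → Σnom=-8.510; wc +0.300/-0.300 → slack +0.572/-0.572; half-tol=0.300, Σhalf²=0.163984
  -C: nom -2.410 → Σnom=-10.920; wc +0.180/-0.120 → slack +0.752/-0.692; half-tol=0.150, Σhalf²=0.186484
  +D: nom +20.800 → Σnom=9.880; wc +0.290/-0.010 → slack +1.042/-0.702; half-tol=0.150, Σhalf²=0.208984
  -E: nom -5.200 → Σnom=4.680; wc +0.410/-0.390 → slack +1.452/-1.092; half-tol=0.400, Σhalf²=0.368984
  +F: nom +2.600 → Σnom=7.280; wc +0.240/-0.240 → slack +1.692/-1.332; half-tol=0.240, Σhalf²=0.426584
  +G: nom +1.500 → Σnom=8.780; wc +0.480/-0.130 → slack +2.172/-1.462; half-tol=0.305, Σhalf²=0.519609
  -H: nom -15.200 → Σnom=-6.420; wc +0.070/-0.090 → slack +2.242/-1.552; half-tol=0.080, Σhalf²=0.526009
  +I: nom +48.800 → Σnom=42.380; wc +0.320/-0.490 → slack +2.562/-2.042; half-tol=0.405, Σhalf²=0.690034
  +J: nom +18.600 → Σnom=60.980; wc +0.310/-0.310 → slack +2.872/-2.352; half-tol=0.310, Σhalf²=0.786134
Nominal = 60.980. Worst-case = [60.980 - 2.352, 60.980 + 2.872] = [58.628, 63.852]. RSS = √0.786134 = 0.887.

nominal=60.980 wc=[58.628,63.852] rss=0.887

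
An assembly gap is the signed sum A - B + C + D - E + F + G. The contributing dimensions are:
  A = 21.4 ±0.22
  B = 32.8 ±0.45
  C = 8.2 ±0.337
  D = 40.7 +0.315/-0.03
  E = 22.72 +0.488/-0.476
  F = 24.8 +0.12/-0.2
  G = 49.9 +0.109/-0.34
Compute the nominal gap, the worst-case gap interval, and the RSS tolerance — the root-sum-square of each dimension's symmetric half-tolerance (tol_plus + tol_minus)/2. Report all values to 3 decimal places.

Stack each dimension's contribution:
  +A: nom +21.400 → Σnom=21.400; wc +0.220/-0.220 → slack +0.220/-0.220; half-tol=0.220, Σhalf²=0.048400
  -B: nom -32.800 → Σnom=-11.400; wc +0.450/-0.450 → slack +0.670/-0.670; half-tol=0.450, Σhalf²=0.250900
  +C: nom +8.200 → Σnom=-3.200; wc +0.337/-0.337 → slack +1.007/-1.007; half-tol=0.337, Σhalf²=0.364469
  +D: nom +40.700 → Σnom=37.500; wc +0.315/-0.030 → slack +1.322/-1.037; half-tol=0.172, Σhalf²=0.394225
  -E: nom -22.720 → Σnom=14.780; wc +0.476/-0.488 → slack +1.798/-1.525; half-tol=0.482, Σhalf²=0.626549
  +F: nom +24.800 → Σnom=39.580; wc +0.120/-0.200 → slack +1.918/-1.725; half-tol=0.160, Σhalf²=0.652149
  +G: nom +49.900 → Σnom=89.480; wc +0.109/-0.340 → slack +2.027/-2.065; half-tol=0.225, Σhalf²=0.702550
Nominal = 89.480. Worst-case = [89.480 - 2.065, 89.480 + 2.027] = [87.415, 91.507]. RSS = √0.702550 = 0.838.

nominal=89.480 wc=[87.415,91.507] rss=0.838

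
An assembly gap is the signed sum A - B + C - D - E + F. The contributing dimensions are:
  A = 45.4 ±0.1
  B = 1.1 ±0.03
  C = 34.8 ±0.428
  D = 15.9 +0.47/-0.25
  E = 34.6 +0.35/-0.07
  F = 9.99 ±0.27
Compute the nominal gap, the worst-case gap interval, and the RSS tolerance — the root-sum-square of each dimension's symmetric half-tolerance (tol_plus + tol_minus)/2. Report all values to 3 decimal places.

Stack each dimension's contribution:
  +A: nom +45.400 → Σnom=45.400; wc +0.100/-0.100 → slack +0.100/-0.100; half-tol=0.100, Σhalf²=0.010000
  -B: nom -1.100 → Σnom=44.300; wc +0.030/-0.030 → slack +0.130/-0.130; half-tol=0.030, Σhalf²=0.010900
  +C: nom +34.800 → Σnom=79.100; wc +0.428/-0.428 → slack +0.558/-0.558; half-tol=0.428, Σhalf²=0.194084
  -D: nom -15.900 → Σnom=63.200; wc +0.250/-0.470 → slack +0.808/-1.028; half-tol=0.360, Σhalf²=0.323684
  -E: nom -34.600 → Σnom=28.600; wc +0.070/-0.350 → slack +0.878/-1.378; half-tol=0.210, Σhalf²=0.367784
  +F: nom +9.990 → Σnom=38.590; wc +0.270/-0.270 → slack +1.148/-1.648; half-tol=0.270, Σhalf²=0.440684
Nominal = 38.590. Worst-case = [38.590 - 1.648, 38.590 + 1.148] = [36.942, 39.738]. RSS = √0.440684 = 0.664.

nominal=38.590 wc=[36.942,39.738] rss=0.664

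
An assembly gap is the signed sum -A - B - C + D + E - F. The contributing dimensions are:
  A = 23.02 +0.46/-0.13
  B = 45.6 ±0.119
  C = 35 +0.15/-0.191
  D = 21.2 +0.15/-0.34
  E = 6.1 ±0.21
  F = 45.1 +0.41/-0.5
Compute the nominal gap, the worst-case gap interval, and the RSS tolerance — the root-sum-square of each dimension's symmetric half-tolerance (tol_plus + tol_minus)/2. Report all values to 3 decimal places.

Stack each dimension's contribution:
  -A: nom -23.020 → Σnom=-23.020; wc +0.130/-0.460 → slack +0.130/-0.460; half-tol=0.295, Σhalf²=0.087025
  -B: nom -45.600 → Σnom=-68.620; wc +0.119/-0.119 → slack +0.249/-0.579; half-tol=0.119, Σhalf²=0.101186
  -C: nom -35.000 → Σnom=-103.620; wc +0.191/-0.150 → slack +0.440/-0.729; half-tol=0.170, Σhalf²=0.130256
  +D: nom +21.200 → Σnom=-82.420; wc +0.150/-0.340 → slack +0.590/-1.069; half-tol=0.245, Σhalf²=0.190281
  +E: nom +6.100 → Σnom=-76.320; wc +0.210/-0.210 → slack +0.800/-1.279; half-tol=0.210, Σhalf²=0.234381
  -F: nom -45.100 → Σnom=-121.420; wc +0.500/-0.410 → slack +1.300/-1.689; half-tol=0.455, Σhalf²=0.441406
Nominal = -121.420. Worst-case = [-121.420 - 1.689, -121.420 + 1.300] = [-123.109, -120.120]. RSS = √0.441406 = 0.664.

nominal=-121.420 wc=[-123.109,-120.120] rss=0.664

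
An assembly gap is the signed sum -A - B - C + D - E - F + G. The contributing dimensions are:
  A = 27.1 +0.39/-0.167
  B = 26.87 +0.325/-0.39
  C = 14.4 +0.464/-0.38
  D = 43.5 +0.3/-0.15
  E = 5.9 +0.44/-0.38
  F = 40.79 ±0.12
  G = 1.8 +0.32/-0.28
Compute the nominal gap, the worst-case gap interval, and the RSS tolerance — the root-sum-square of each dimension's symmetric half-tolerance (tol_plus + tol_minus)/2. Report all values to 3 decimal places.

Stack each dimension's contribution:
  -A: nom -27.100 → Σnom=-27.100; wc +0.167/-0.390 → slack +0.167/-0.390; half-tol=0.279, Σhalf²=0.077562
  -B: nom -26.870 → Σnom=-53.970; wc +0.390/-0.325 → slack +0.557/-0.715; half-tol=0.358, Σhalf²=0.205369
  -C: nom -14.400 → Σnom=-68.370; wc +0.380/-0.464 → slack +0.937/-1.179; half-tol=0.422, Σhalf²=0.383453
  +D: nom +43.500 → Σnom=-24.870; wc +0.300/-0.150 → slack +1.237/-1.329; half-tol=0.225, Σhalf²=0.434078
  -E: nom -5.900 → Σnom=-30.770; wc +0.380/-0.440 → slack +1.617/-1.769; half-tol=0.410, Σhalf²=0.602178
  -F: nom -40.790 → Σnom=-71.560; wc +0.120/-0.120 → slack +1.737/-1.889; half-tol=0.120, Σhalf²=0.616578
  +G: nom +1.800 → Σnom=-69.760; wc +0.320/-0.280 → slack +2.057/-2.169; half-tol=0.300, Σhalf²=0.706578
Nominal = -69.760. Worst-case = [-69.760 - 2.169, -69.760 + 2.057] = [-71.929, -67.703]. RSS = √0.706578 = 0.841.

nominal=-69.760 wc=[-71.929,-67.703] rss=0.841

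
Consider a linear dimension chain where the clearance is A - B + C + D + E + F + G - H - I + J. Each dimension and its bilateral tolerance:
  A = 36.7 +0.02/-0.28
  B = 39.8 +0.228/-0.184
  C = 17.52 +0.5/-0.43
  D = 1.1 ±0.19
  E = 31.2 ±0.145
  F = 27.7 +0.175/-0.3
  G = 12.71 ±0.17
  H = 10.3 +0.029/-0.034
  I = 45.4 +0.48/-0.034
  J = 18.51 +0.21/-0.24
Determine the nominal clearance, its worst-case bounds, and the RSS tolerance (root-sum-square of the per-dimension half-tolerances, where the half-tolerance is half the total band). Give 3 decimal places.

nominal=49.940 wc=[47.448,51.602] rss=0.736

Stack each dimension's contribution:
  +A: nom +36.700 → Σnom=36.700; wc +0.020/-0.280 → slack +0.020/-0.280; half-tol=0.150, Σhalf²=0.022500
  -B: nom -39.800 → Σnom=-3.100; wc +0.184/-0.228 → slack +0.204/-0.508; half-tol=0.206, Σhalf²=0.064936
  +C: nom +17.520 → Σnom=14.420; wc +0.500/-0.430 → slack +0.704/-0.938; half-tol=0.465, Σhalf²=0.281161
  +D: nom +1.100 → Σnom=15.520; wc +0.190/-0.190 → slack +0.894/-1.128; half-tol=0.190, Σhalf²=0.317261
  +E: nom +31.200 → Σnom=46.720; wc +0.145/-0.145 → slack +1.039/-1.273; half-tol=0.145, Σhalf²=0.338286
  +F: nom +27.700 → Σnom=74.420; wc +0.175/-0.300 → slack +1.214/-1.573; half-tol=0.237, Σhalf²=0.394692
  +G: nom +12.710 → Σnom=87.130; wc +0.170/-0.170 → slack +1.384/-1.743; half-tol=0.170, Σhalf²=0.423592
  -H: nom -10.300 → Σnom=76.830; wc +0.034/-0.029 → slack +1.418/-1.772; half-tol=0.032, Σhalf²=0.424585
  -I: nom -45.400 → Σnom=31.430; wc +0.034/-0.480 → slack +1.452/-2.252; half-tol=0.257, Σhalf²=0.490634
  +J: nom +18.510 → Σnom=49.940; wc +0.210/-0.240 → slack +1.662/-2.492; half-tol=0.225, Σhalf²=0.541259
Nominal = 49.940. Worst-case = [49.940 - 2.492, 49.940 + 1.662] = [47.448, 51.602]. RSS = √0.541259 = 0.736.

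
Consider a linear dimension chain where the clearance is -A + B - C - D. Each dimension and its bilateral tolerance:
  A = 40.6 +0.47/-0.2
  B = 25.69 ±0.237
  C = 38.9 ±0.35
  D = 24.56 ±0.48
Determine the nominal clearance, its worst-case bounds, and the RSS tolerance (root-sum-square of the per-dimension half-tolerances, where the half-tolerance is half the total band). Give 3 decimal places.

nominal=-78.370 wc=[-79.907,-77.103] rss=0.722

Stack each dimension's contribution:
  -A: nom -40.600 → Σnom=-40.600; wc +0.200/-0.470 → slack +0.200/-0.470; half-tol=0.335, Σhalf²=0.112225
  +B: nom +25.690 → Σnom=-14.910; wc +0.237/-0.237 → slack +0.437/-0.707; half-tol=0.237, Σhalf²=0.168394
  -C: nom -38.900 → Σnom=-53.810; wc +0.350/-0.350 → slack +0.787/-1.057; half-tol=0.350, Σhalf²=0.290894
  -D: nom -24.560 → Σnom=-78.370; wc +0.480/-0.480 → slack +1.267/-1.537; half-tol=0.480, Σhalf²=0.521294
Nominal = -78.370. Worst-case = [-78.370 - 1.537, -78.370 + 1.267] = [-79.907, -77.103]. RSS = √0.521294 = 0.722.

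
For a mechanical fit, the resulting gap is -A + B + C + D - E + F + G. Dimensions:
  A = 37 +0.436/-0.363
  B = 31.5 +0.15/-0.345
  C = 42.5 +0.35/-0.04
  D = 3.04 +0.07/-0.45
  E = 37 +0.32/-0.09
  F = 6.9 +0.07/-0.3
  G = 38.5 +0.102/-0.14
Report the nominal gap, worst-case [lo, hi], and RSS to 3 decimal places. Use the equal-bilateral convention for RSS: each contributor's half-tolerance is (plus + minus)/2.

nominal=48.440 wc=[46.409,49.635] rss=0.646

Stack each dimension's contribution:
  -A: nom -37.000 → Σnom=-37.000; wc +0.363/-0.436 → slack +0.363/-0.436; half-tol=0.399, Σhalf²=0.159600
  +B: nom +31.500 → Σnom=-5.500; wc +0.150/-0.345 → slack +0.513/-0.781; half-tol=0.247, Σhalf²=0.220856
  +C: nom +42.500 → Σnom=37.000; wc +0.350/-0.040 → slack +0.863/-0.821; half-tol=0.195, Σhalf²=0.258881
  +D: nom +3.040 → Σnom=40.040; wc +0.070/-0.450 → slack +0.933/-1.271; half-tol=0.260, Σhalf²=0.326481
  -E: nom -37.000 → Σnom=3.040; wc +0.090/-0.320 → slack +1.023/-1.591; half-tol=0.205, Σhalf²=0.368506
  +F: nom +6.900 → Σnom=9.940; wc +0.070/-0.300 → slack +1.093/-1.891; half-tol=0.185, Σhalf²=0.402731
  +G: nom +38.500 → Σnom=48.440; wc +0.102/-0.140 → slack +1.195/-2.031; half-tol=0.121, Σhalf²=0.417372
Nominal = 48.440. Worst-case = [48.440 - 2.031, 48.440 + 1.195] = [46.409, 49.635]. RSS = √0.417372 = 0.646.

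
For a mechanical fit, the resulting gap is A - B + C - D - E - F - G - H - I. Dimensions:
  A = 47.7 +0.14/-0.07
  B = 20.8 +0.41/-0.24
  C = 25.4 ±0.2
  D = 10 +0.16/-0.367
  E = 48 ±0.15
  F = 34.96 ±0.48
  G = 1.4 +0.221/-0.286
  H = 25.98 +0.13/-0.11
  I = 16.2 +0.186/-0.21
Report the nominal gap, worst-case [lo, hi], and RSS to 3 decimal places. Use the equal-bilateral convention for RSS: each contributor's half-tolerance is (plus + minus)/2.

Stack each dimension's contribution:
  +A: nom +47.700 → Σnom=47.700; wc +0.140/-0.070 → slack +0.140/-0.070; half-tol=0.105, Σhalf²=0.011025
  -B: nom -20.800 → Σnom=26.900; wc +0.240/-0.410 → slack +0.380/-0.480; half-tol=0.325, Σhalf²=0.116650
  +C: nom +25.400 → Σnom=52.300; wc +0.200/-0.200 → slack +0.580/-0.680; half-tol=0.200, Σhalf²=0.156650
  -D: nom -10.000 → Σnom=42.300; wc +0.367/-0.160 → slack +0.947/-0.840; half-tol=0.264, Σhalf²=0.226082
  -E: nom -48.000 → Σnom=-5.700; wc +0.150/-0.150 → slack +1.097/-0.990; half-tol=0.150, Σhalf²=0.248582
  -F: nom -34.960 → Σnom=-40.660; wc +0.480/-0.480 → slack +1.577/-1.470; half-tol=0.480, Σhalf²=0.478982
  -G: nom -1.400 → Σnom=-42.060; wc +0.286/-0.221 → slack +1.863/-1.691; half-tol=0.254, Σhalf²=0.543244
  -H: nom -25.980 → Σnom=-68.040; wc +0.110/-0.130 → slack +1.973/-1.821; half-tol=0.120, Σhalf²=0.557644
  -I: nom -16.200 → Σnom=-84.240; wc +0.210/-0.186 → slack +2.183/-2.007; half-tol=0.198, Σhalf²=0.596848
Nominal = -84.240. Worst-case = [-84.240 - 2.007, -84.240 + 2.183] = [-86.247, -82.057]. RSS = √0.596848 = 0.773.

nominal=-84.240 wc=[-86.247,-82.057] rss=0.773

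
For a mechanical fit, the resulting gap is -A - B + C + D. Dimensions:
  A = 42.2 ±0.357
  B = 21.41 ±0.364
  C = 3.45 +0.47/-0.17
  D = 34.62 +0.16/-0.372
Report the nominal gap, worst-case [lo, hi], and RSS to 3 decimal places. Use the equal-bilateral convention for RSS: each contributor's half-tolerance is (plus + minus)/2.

nominal=-25.540 wc=[-26.803,-24.189] rss=0.658

Stack each dimension's contribution:
  -A: nom -42.200 → Σnom=-42.200; wc +0.357/-0.357 → slack +0.357/-0.357; half-tol=0.357, Σhalf²=0.127449
  -B: nom -21.410 → Σnom=-63.610; wc +0.364/-0.364 → slack +0.721/-0.721; half-tol=0.364, Σhalf²=0.259945
  +C: nom +3.450 → Σnom=-60.160; wc +0.470/-0.170 → slack +1.191/-0.891; half-tol=0.320, Σhalf²=0.362345
  +D: nom +34.620 → Σnom=-25.540; wc +0.160/-0.372 → slack +1.351/-1.263; half-tol=0.266, Σhalf²=0.433101
Nominal = -25.540. Worst-case = [-25.540 - 1.263, -25.540 + 1.351] = [-26.803, -24.189]. RSS = √0.433101 = 0.658.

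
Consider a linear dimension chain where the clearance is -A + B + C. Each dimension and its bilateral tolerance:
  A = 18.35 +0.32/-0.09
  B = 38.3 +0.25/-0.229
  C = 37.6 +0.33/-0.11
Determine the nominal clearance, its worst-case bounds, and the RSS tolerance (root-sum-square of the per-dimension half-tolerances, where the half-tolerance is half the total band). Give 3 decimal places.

Stack each dimension's contribution:
  -A: nom -18.350 → Σnom=-18.350; wc +0.090/-0.320 → slack +0.090/-0.320; half-tol=0.205, Σhalf²=0.042025
  +B: nom +38.300 → Σnom=19.950; wc +0.250/-0.229 → slack +0.340/-0.549; half-tol=0.239, Σhalf²=0.099385
  +C: nom +37.600 → Σnom=57.550; wc +0.330/-0.110 → slack +0.670/-0.659; half-tol=0.220, Σhalf²=0.147785
Nominal = 57.550. Worst-case = [57.550 - 0.659, 57.550 + 0.670] = [56.891, 58.220]. RSS = √0.147785 = 0.384.

nominal=57.550 wc=[56.891,58.220] rss=0.384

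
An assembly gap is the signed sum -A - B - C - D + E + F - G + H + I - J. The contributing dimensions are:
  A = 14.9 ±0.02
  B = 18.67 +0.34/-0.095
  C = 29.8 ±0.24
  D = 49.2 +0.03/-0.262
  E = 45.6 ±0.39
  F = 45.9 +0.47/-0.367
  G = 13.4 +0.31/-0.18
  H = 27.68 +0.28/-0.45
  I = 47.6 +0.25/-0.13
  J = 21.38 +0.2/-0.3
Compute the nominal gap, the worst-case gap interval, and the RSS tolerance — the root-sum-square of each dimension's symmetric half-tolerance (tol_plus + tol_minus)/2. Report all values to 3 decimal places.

Stack each dimension's contribution:
  -A: nom -14.900 → Σnom=-14.900; wc +0.020/-0.020 → slack +0.020/-0.020; half-tol=0.020, Σhalf²=0.000400
  -B: nom -18.670 → Σnom=-33.570; wc +0.095/-0.340 → slack +0.115/-0.360; half-tol=0.218, Σhalf²=0.047706
  -C: nom -29.800 → Σnom=-63.370; wc +0.240/-0.240 → slack +0.355/-0.600; half-tol=0.240, Σhalf²=0.105306
  -D: nom -49.200 → Σnom=-112.570; wc +0.262/-0.030 → slack +0.617/-0.630; half-tol=0.146, Σhalf²=0.126622
  +E: nom +45.600 → Σnom=-66.970; wc +0.390/-0.390 → slack +1.007/-1.020; half-tol=0.390, Σhalf²=0.278722
  +F: nom +45.900 → Σnom=-21.070; wc +0.470/-0.367 → slack +1.477/-1.387; half-tol=0.418, Σhalf²=0.453865
  -G: nom -13.400 → Σnom=-34.470; wc +0.180/-0.310 → slack +1.657/-1.697; half-tol=0.245, Σhalf²=0.513890
  +H: nom +27.680 → Σnom=-6.790; wc +0.280/-0.450 → slack +1.937/-2.147; half-tol=0.365, Σhalf²=0.647115
  +I: nom +47.600 → Σnom=40.810; wc +0.250/-0.130 → slack +2.187/-2.277; half-tol=0.190, Σhalf²=0.683215
  -J: nom -21.380 → Σnom=19.430; wc +0.300/-0.200 → slack +2.487/-2.477; half-tol=0.250, Σhalf²=0.745715
Nominal = 19.430. Worst-case = [19.430 - 2.477, 19.430 + 2.487] = [16.953, 21.917]. RSS = √0.745715 = 0.864.

nominal=19.430 wc=[16.953,21.917] rss=0.864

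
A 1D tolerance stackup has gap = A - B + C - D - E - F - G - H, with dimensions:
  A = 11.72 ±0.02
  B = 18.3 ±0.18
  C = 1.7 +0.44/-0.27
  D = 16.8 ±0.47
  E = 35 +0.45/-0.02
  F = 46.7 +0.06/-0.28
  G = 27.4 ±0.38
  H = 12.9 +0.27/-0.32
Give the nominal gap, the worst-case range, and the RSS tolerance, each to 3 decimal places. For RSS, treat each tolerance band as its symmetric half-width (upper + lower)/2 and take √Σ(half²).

nominal=-143.680 wc=[-145.780,-141.570] rss=0.834

Stack each dimension's contribution:
  +A: nom +11.720 → Σnom=11.720; wc +0.020/-0.020 → slack +0.020/-0.020; half-tol=0.020, Σhalf²=0.000400
  -B: nom -18.300 → Σnom=-6.580; wc +0.180/-0.180 → slack +0.200/-0.200; half-tol=0.180, Σhalf²=0.032800
  +C: nom +1.700 → Σnom=-4.880; wc +0.440/-0.270 → slack +0.640/-0.470; half-tol=0.355, Σhalf²=0.158825
  -D: nom -16.800 → Σnom=-21.680; wc +0.470/-0.470 → slack +1.110/-0.940; half-tol=0.470, Σhalf²=0.379725
  -E: nom -35.000 → Σnom=-56.680; wc +0.020/-0.450 → slack +1.130/-1.390; half-tol=0.235, Σhalf²=0.434950
  -F: nom -46.700 → Σnom=-103.380; wc +0.280/-0.060 → slack +1.410/-1.450; half-tol=0.170, Σhalf²=0.463850
  -G: nom -27.400 → Σnom=-130.780; wc +0.380/-0.380 → slack +1.790/-1.830; half-tol=0.380, Σhalf²=0.608250
  -H: nom -12.900 → Σnom=-143.680; wc +0.320/-0.270 → slack +2.110/-2.100; half-tol=0.295, Σhalf²=0.695275
Nominal = -143.680. Worst-case = [-143.680 - 2.100, -143.680 + 2.110] = [-145.780, -141.570]. RSS = √0.695275 = 0.834.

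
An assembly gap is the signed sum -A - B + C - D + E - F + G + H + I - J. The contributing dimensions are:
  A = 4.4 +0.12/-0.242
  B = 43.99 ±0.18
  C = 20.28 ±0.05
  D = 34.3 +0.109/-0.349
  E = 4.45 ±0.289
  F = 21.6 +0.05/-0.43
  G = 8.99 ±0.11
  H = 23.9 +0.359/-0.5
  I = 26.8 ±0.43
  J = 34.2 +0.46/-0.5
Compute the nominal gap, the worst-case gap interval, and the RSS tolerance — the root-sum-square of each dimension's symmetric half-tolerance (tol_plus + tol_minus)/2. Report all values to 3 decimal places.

Stack each dimension's contribution:
  -A: nom -4.400 → Σnom=-4.400; wc +0.242/-0.120 → slack +0.242/-0.120; half-tol=0.181, Σhalf²=0.032761
  -B: nom -43.990 → Σnom=-48.390; wc +0.180/-0.180 → slack +0.422/-0.300; half-tol=0.180, Σhalf²=0.065161
  +C: nom +20.280 → Σnom=-28.110; wc +0.050/-0.050 → slack +0.472/-0.350; half-tol=0.050, Σhalf²=0.067661
  -D: nom -34.300 → Σnom=-62.410; wc +0.349/-0.109 → slack +0.821/-0.459; half-tol=0.229, Σhalf²=0.120102
  +E: nom +4.450 → Σnom=-57.960; wc +0.289/-0.289 → slack +1.110/-0.748; half-tol=0.289, Σhalf²=0.203623
  -F: nom -21.600 → Σnom=-79.560; wc +0.430/-0.050 → slack +1.540/-0.798; half-tol=0.240, Σhalf²=0.261223
  +G: nom +8.990 → Σnom=-70.570; wc +0.110/-0.110 → slack +1.650/-0.908; half-tol=0.110, Σhalf²=0.273323
  +H: nom +23.900 → Σnom=-46.670; wc +0.359/-0.500 → slack +2.009/-1.408; half-tol=0.429, Σhalf²=0.457793
  +I: nom +26.800 → Σnom=-19.870; wc +0.430/-0.430 → slack +2.439/-1.838; half-tol=0.430, Σhalf²=0.642693
  -J: nom -34.200 → Σnom=-54.070; wc +0.500/-0.460 → slack +2.939/-2.298; half-tol=0.480, Σhalf²=0.873093
Nominal = -54.070. Worst-case = [-54.070 - 2.298, -54.070 + 2.939] = [-56.368, -51.131]. RSS = √0.873093 = 0.934.

nominal=-54.070 wc=[-56.368,-51.131] rss=0.934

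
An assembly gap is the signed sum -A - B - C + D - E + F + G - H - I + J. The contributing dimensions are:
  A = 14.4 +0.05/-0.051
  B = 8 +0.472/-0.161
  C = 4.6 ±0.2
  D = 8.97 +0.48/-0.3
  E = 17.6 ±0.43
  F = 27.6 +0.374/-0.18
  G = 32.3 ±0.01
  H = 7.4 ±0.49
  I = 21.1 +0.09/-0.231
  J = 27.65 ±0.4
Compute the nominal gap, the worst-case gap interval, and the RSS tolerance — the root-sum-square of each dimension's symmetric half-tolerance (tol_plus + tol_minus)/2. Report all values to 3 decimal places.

nominal=23.420 wc=[20.798,26.247] rss=0.991

Stack each dimension's contribution:
  -A: nom -14.400 → Σnom=-14.400; wc +0.051/-0.050 → slack +0.051/-0.050; half-tol=0.051, Σhalf²=0.002550
  -B: nom -8.000 → Σnom=-22.400; wc +0.161/-0.472 → slack +0.212/-0.522; half-tol=0.317, Σhalf²=0.102723
  -C: nom -4.600 → Σnom=-27.000; wc +0.200/-0.200 → slack +0.412/-0.722; half-tol=0.200, Σhalf²=0.142723
  +D: nom +8.970 → Σnom=-18.030; wc +0.480/-0.300 → slack +0.892/-1.022; half-tol=0.390, Σhalf²=0.294823
  -E: nom -17.600 → Σnom=-35.630; wc +0.430/-0.430 → slack +1.322/-1.452; half-tol=0.430, Σhalf²=0.479723
  +F: nom +27.600 → Σnom=-8.030; wc +0.374/-0.180 → slack +1.696/-1.632; half-tol=0.277, Σhalf²=0.556452
  +G: nom +32.300 → Σnom=24.270; wc +0.010/-0.010 → slack +1.706/-1.642; half-tol=0.010, Σhalf²=0.556552
  -H: nom -7.400 → Σnom=16.870; wc +0.490/-0.490 → slack +2.196/-2.132; half-tol=0.490, Σhalf²=0.796652
  -I: nom -21.100 → Σnom=-4.230; wc +0.231/-0.090 → slack +2.427/-2.222; half-tol=0.161, Σhalf²=0.822412
  +J: nom +27.650 → Σnom=23.420; wc +0.400/-0.400 → slack +2.827/-2.622; half-tol=0.400, Σhalf²=0.982412
Nominal = 23.420. Worst-case = [23.420 - 2.622, 23.420 + 2.827] = [20.798, 26.247]. RSS = √0.982412 = 0.991.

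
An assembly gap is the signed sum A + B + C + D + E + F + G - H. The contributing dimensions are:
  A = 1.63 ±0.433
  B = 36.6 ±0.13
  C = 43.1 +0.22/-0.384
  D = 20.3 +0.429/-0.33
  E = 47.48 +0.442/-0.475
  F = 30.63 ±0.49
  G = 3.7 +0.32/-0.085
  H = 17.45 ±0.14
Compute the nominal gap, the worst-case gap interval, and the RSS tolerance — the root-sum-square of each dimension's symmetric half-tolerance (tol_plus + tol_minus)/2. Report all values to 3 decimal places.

Stack each dimension's contribution:
  +A: nom +1.630 → Σnom=1.630; wc +0.433/-0.433 → slack +0.433/-0.433; half-tol=0.433, Σhalf²=0.187489
  +B: nom +36.600 → Σnom=38.230; wc +0.130/-0.130 → slack +0.563/-0.563; half-tol=0.130, Σhalf²=0.204389
  +C: nom +43.100 → Σnom=81.330; wc +0.220/-0.384 → slack +0.783/-0.947; half-tol=0.302, Σhalf²=0.295593
  +D: nom +20.300 → Σnom=101.630; wc +0.429/-0.330 → slack +1.212/-1.277; half-tol=0.380, Σhalf²=0.439613
  +E: nom +47.480 → Σnom=149.110; wc +0.442/-0.475 → slack +1.654/-1.752; half-tol=0.459, Σhalf²=0.649836
  +F: nom +30.630 → Σnom=179.740; wc +0.490/-0.490 → slack +2.144/-2.242; half-tol=0.490, Σhalf²=0.889935
  +G: nom +3.700 → Σnom=183.440; wc +0.320/-0.085 → slack +2.464/-2.327; half-tol=0.203, Σhalf²=0.930942
  -H: nom -17.450 → Σnom=165.990; wc +0.140/-0.140 → slack +2.604/-2.467; half-tol=0.140, Σhalf²=0.950542
Nominal = 165.990. Worst-case = [165.990 - 2.467, 165.990 + 2.604] = [163.523, 168.594]. RSS = √0.950542 = 0.975.

nominal=165.990 wc=[163.523,168.594] rss=0.975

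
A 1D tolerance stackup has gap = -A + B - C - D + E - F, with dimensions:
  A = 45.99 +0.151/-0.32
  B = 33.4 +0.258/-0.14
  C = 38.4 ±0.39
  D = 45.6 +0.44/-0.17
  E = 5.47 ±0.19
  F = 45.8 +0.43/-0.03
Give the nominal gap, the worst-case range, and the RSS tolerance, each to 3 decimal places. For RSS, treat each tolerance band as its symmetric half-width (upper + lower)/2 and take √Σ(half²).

nominal=-136.920 wc=[-138.661,-135.562] rss=0.655

Stack each dimension's contribution:
  -A: nom -45.990 → Σnom=-45.990; wc +0.320/-0.151 → slack +0.320/-0.151; half-tol=0.235, Σhalf²=0.055460
  +B: nom +33.400 → Σnom=-12.590; wc +0.258/-0.140 → slack +0.578/-0.291; half-tol=0.199, Σhalf²=0.095061
  -C: nom -38.400 → Σnom=-50.990; wc +0.390/-0.390 → slack +0.968/-0.681; half-tol=0.390, Σhalf²=0.247161
  -D: nom -45.600 → Σnom=-96.590; wc +0.170/-0.440 → slack +1.138/-1.121; half-tol=0.305, Σhalf²=0.340186
  +E: nom +5.470 → Σnom=-91.120; wc +0.190/-0.190 → slack +1.328/-1.311; half-tol=0.190, Σhalf²=0.376286
  -F: nom -45.800 → Σnom=-136.920; wc +0.030/-0.430 → slack +1.358/-1.741; half-tol=0.230, Σhalf²=0.429186
Nominal = -136.920. Worst-case = [-136.920 - 1.741, -136.920 + 1.358] = [-138.661, -135.562]. RSS = √0.429186 = 0.655.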